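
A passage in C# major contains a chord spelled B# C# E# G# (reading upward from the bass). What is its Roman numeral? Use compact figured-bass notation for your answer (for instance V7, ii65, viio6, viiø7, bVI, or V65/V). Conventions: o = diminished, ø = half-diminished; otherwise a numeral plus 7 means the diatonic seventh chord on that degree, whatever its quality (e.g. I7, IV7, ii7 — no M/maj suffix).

I42

Stacked in thirds the chord is C#-E#-G#-B#: a major seventh chord on C#.
In C# major, C# is the tonic; the diatonic major seventh chord there is I7.
With B# in the bass the chord is in third inversion, so the figured bass is 42.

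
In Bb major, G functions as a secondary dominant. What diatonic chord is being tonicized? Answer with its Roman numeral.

ii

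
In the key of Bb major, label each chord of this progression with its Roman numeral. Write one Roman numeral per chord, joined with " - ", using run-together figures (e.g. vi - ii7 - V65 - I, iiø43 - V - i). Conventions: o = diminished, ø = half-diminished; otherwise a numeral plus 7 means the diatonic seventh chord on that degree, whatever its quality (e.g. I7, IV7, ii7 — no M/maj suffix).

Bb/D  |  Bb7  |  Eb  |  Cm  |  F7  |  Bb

I6 - V7/IV - IV - ii - V7 - I

Bb/D: major triad on Bb = scale degree 1 → I6.
Bb7: chromatic; Bb is V of IV, so V7/IV.
Eb: major triad on Eb = scale degree 4 → IV.
Cm: minor triad on C = scale degree 2 → ii.
F7 has root F, degree 5 in Bb major, so V7.
Bb: major triad on Bb = scale degree 1 → I.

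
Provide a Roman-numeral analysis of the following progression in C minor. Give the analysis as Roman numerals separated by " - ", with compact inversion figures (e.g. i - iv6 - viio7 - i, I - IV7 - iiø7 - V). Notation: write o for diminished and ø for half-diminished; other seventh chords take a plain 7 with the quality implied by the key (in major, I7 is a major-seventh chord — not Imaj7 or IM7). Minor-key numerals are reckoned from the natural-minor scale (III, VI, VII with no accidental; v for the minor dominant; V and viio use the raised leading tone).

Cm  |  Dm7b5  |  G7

i - iiø7 - V7

Cm: root C is the tonic; minor triad there is i.
Dm7b5: half-diminished seventh chord on D = scale degree 2 → iiø7.
G7 has root G, degree 5 in C minor, so V7.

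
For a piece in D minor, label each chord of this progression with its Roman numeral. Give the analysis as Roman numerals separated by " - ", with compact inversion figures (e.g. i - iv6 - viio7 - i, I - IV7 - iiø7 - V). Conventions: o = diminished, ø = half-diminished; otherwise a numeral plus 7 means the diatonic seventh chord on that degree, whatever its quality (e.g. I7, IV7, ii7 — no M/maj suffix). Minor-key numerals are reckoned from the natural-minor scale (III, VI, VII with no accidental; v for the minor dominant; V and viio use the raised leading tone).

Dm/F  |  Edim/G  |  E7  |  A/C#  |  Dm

Dm/F: root D is the tonic; minor triad there is i6.
Edim/G: root E is the supertonic; diminished triad there is iio6.
E7 is the secondary dominant of V (dominant seventh chord on E): V7/V.
A/C#: major triad on A = scale degree 5 → V6.
Dm: minor triad on D = scale degree 1 → i.

i6 - iio6 - V7/V - V6 - i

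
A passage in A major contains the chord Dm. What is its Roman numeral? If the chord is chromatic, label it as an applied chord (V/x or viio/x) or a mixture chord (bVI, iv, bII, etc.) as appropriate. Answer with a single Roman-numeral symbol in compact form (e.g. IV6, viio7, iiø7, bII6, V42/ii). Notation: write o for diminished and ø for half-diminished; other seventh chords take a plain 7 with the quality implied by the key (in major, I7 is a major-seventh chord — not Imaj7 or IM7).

The pitches D-F-A form a minor triad rooted on D.
D is the fourth degree of A major. This is the minor subdominant, borrowed from the parallel minor.

iv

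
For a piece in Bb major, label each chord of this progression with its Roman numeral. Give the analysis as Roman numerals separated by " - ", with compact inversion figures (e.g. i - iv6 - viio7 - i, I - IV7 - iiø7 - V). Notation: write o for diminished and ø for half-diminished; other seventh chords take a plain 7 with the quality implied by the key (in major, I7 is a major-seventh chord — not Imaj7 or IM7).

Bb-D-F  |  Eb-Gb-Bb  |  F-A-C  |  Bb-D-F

I - iv - V - I

Bb-D-F has root Bb, degree 1 in Bb major, so I.
Eb-Gb-Bb: minor triad on Eb — chromatic; iv (borrowed from the parallel minor).
F-A-C: root F is the dominant; major triad there is V.
Bb-D-F has root Bb, degree 1 in Bb major, so I.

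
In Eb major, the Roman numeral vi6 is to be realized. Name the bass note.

Eb

vi in Eb major has root C; the chord is C-Eb-G.
The figure 6 means first inversion — the third is in the bass.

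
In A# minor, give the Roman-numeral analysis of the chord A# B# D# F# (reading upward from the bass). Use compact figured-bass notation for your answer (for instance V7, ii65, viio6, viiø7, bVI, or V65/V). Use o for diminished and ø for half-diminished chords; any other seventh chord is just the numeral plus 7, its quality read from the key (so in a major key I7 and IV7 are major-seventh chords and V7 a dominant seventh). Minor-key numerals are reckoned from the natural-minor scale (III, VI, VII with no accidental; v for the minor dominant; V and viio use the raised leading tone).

iiø42

The pitches B#-D#-F#-A# form a half-diminished seventh chord rooted on B#.
B# is scale degree 2 in A# minor, and a half-diminished seventh chord on that degree is written iiø7.
With A# in the bass the chord is in third inversion, so the figured bass is 42.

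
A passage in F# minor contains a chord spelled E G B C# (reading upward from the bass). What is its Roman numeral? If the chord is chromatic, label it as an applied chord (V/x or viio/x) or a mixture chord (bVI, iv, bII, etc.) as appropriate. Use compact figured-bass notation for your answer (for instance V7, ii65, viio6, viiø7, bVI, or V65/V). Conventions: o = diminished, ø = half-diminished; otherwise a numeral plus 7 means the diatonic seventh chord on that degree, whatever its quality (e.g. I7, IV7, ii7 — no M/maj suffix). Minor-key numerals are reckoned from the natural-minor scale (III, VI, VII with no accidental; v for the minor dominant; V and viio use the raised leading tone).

viiø65/VI

Stacked in thirds the chord is C#-E-G-B: a half-diminished seventh chord on C#.
C# sits a half step below D (VI in F# minor); a diminished chord there is the applied leading-tone chord of VI.
With E in the bass the chord is in first inversion, so the figured bass is 65.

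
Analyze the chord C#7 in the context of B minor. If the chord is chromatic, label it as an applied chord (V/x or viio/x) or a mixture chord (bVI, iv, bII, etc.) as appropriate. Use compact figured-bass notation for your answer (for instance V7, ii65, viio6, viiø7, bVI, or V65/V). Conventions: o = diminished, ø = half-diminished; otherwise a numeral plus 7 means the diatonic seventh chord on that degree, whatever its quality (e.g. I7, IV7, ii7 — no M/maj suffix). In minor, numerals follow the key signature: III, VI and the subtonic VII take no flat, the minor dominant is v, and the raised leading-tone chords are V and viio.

V7/V

The pitches C#-E#-G#-B form a dominant seventh chord rooted on C#.
C# is not a diatonic chord root with this quality in B minor, but it lies a perfect fifth above F# (V), so the chord functions as an applied dominant of V.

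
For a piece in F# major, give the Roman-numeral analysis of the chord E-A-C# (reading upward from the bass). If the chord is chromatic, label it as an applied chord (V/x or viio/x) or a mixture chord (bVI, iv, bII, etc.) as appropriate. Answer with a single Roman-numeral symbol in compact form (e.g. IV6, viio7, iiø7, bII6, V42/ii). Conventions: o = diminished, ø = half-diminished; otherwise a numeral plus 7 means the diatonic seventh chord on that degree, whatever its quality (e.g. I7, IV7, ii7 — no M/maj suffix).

Stacked in thirds the chord is A-C#-E: a major triad on A.
A is the lowered third degree of F# major (diatonic 3 would be A#). This is a major triad on the lowered third degree, borrowed from the parallel minor.
With E in the bass the chord is in second inversion, so the figured bass is 64.

bIII64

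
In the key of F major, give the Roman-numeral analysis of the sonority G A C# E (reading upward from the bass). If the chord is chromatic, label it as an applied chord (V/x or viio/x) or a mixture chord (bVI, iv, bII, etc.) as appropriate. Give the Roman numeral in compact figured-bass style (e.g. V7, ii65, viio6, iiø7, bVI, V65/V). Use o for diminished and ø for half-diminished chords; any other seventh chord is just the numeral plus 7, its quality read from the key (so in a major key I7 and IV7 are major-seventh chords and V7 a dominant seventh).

V42/vi

Stacked in thirds the chord is A-C#-E-G: a dominant seventh chord on A.
A is not a diatonic chord root with this quality in F major, but it lies a perfect fifth above D (vi), so the chord functions as an applied dominant of vi.
With G in the bass the chord is in third inversion, so the figured bass is 42.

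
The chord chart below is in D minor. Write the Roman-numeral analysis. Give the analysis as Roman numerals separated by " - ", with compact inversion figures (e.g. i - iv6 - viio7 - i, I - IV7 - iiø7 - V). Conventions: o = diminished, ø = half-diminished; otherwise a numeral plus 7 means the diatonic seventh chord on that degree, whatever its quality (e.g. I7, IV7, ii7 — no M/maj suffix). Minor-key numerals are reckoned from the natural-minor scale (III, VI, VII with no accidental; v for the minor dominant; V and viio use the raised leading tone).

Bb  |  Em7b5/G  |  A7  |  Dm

VI - iiø65 - V7 - i

Bb has root Bb, degree 6 in D minor, so VI.
Em7b5/G has root E, degree 2 in D minor, so iiø65.
A7: root A is the dominant; dominant seventh chord there is V7.
Dm: root D is the tonic; minor triad there is i.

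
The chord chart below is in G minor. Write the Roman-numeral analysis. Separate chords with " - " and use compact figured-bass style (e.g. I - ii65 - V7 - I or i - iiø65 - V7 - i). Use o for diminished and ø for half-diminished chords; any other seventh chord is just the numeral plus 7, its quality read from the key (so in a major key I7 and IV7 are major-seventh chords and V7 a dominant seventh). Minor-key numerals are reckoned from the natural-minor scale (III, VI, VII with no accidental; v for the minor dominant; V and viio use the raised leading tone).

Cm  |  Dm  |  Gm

iv - v - i

Cm has root C, degree 4 in G minor, so iv.
Dm: minor triad on D = scale degree 5 → v.
Gm: root G is the tonic; minor triad there is i.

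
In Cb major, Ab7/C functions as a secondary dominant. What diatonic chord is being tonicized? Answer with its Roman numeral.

The chord is a dominant seventh chord on Ab.
A dominant resolves down a perfect fifth: Ab → Db. In Cb major, Db is scale degree 2, i.e. ii.

ii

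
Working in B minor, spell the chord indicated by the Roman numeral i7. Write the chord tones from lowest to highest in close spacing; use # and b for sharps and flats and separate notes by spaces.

B D F# A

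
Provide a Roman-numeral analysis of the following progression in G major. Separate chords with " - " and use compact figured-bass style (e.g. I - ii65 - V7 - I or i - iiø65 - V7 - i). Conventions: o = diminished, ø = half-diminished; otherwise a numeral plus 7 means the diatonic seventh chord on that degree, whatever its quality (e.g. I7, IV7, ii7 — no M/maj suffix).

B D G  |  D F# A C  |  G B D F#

I6 - V7 - I7

B-D-G: root G is the tonic; major triad there is I6.
D-F#-A-C: dominant seventh chord on D = scale degree 5 → V7.
G-B-D-F#: major seventh chord on G = scale degree 1 → I7.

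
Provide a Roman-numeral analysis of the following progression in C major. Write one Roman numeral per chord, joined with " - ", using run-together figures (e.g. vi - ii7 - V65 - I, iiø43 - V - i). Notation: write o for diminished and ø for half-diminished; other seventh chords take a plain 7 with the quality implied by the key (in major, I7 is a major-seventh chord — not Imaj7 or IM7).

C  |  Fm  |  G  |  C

I - iv - V - I

C has root C, degree 1 in C major, so I.
Fm: F with this quality isn't in the key; it's iv, borrowed from the parallel minor.
G: root G is the dominant; major triad there is V.
C: major triad on C = scale degree 1 → I.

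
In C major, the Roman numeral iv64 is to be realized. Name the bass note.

iv in C major has root F; the chord is F-Ab-C.
The figure 64 means second inversion — the fifth is in the bass.

C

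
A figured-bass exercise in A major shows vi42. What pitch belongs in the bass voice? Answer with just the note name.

vi in A major has root F#; the chord is F#-A-C#-E.
The figure 42 means third inversion — the seventh is in the bass.

E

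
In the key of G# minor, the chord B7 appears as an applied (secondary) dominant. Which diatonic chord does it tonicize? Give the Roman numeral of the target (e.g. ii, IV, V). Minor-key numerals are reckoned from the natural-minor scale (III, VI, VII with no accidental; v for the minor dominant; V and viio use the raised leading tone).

The chord is a dominant seventh chord on B.
A dominant resolves down a perfect fifth: B → E. In G# minor, E is scale degree 6, i.e. VI.

VI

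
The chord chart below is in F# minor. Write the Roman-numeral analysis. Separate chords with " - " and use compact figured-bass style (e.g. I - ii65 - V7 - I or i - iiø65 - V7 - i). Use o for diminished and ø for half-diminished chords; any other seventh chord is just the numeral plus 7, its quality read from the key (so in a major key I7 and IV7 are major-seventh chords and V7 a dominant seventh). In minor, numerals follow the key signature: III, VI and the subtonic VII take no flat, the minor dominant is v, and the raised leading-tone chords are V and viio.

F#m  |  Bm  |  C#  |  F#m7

F#m has root F#, degree 1 in F# minor, so i.
Bm: minor triad on B = scale degree 4 → iv.
C#: major triad on C# = scale degree 5 → V.
F#m7 has root F#, degree 1 in F# minor, so i7.

i - iv - V - i7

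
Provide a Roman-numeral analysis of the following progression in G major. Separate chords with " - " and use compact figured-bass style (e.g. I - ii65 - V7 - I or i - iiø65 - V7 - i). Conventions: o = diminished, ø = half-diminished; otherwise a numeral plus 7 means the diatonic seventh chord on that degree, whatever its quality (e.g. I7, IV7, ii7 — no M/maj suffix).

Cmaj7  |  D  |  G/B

Cmaj7: root C is the subdominant; major seventh chord there is IV7.
D: major triad on D = scale degree 5 → V.
G/B: major triad on G = scale degree 1 → I6.

IV7 - V - I6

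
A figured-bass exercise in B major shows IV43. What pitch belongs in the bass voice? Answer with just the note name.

IV in B major has root E; the chord is E-G#-B-D#.
The figure 43 means second inversion — the fifth is in the bass.

B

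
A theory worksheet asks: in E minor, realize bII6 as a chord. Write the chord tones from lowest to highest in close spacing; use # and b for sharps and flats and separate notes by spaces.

bII6 is the Neapolitan sixth — a major triad on the lowered second degree, here in its customary first inversion. In E minor that root is F.
So the chord is F-A-C.
With the 6 figure the chord is in first inversion; from the bass A upward in close position it reads A-C-F.

A C F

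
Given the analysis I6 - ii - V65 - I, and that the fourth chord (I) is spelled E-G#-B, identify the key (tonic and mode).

E major

The anchor chord is a major triad on E, labeled I.
If E is scale degree 1 and the mode makes that degree carry a major triad, the tonic is E and the mode is major.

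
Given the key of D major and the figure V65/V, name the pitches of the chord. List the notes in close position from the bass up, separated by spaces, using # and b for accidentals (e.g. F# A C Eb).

G# B D E

The slash means an applied dominant: we want the dominant of V. In D major, V is A major, and its dominant is built on E.
Building a dominant seventh chord on E gives E-G#-B-D.
With the 65 figure the chord is in first inversion; from the bass G# upward in close position it reads G#-B-D-E.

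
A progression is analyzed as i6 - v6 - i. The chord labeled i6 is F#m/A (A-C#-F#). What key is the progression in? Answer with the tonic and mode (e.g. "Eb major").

The anchor chord is a minor triad on F#, labeled i6.
If F# is scale degree 1 and the mode makes that degree carry a minor triad, the tonic is F# and the mode is minor.

F# minor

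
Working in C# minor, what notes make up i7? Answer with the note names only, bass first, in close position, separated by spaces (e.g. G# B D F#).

The numeral's case and figure indicate a minor seventh chord. In C# minor its root, scale degree 1, is C#.
That chord is spelled C#-E-G#-B.

C# E G# B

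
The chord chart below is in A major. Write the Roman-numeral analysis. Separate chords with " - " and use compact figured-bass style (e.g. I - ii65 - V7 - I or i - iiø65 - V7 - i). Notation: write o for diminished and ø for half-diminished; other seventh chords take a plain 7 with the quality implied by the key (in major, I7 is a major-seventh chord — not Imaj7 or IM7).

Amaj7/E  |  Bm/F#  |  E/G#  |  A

Amaj7/E has root A, degree 1 in A major, so I43.
Bm/F# has root B, degree 2 in A major, so ii64.
E/G#: root E is the dominant; major triad there is V6.
A: root A is the tonic; major triad there is I.

I43 - ii64 - V6 - I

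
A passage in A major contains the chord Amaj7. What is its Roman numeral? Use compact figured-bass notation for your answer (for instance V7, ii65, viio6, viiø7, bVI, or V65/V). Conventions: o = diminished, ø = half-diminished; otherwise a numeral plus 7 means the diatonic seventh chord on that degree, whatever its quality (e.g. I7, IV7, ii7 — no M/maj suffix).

I7

Stacked in thirds the chord is A-C#-E-G#: a major seventh chord on A.
A is scale degree 1 in A major, and a major seventh chord on that degree is written I7.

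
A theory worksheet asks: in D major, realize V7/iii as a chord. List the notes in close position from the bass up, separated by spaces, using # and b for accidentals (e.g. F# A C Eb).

The slash means an applied dominant: we want the dominant of iii. In D major, iii is F# minor, and its dominant is built on C#.
Building a dominant seventh chord on C# gives C#-E#-G#-B.

C# E# G# B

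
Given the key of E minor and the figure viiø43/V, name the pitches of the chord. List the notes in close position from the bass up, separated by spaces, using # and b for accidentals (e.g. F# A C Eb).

E G# A# C#

viiø43/V is a secondary leading-tone chord. The target V is B in E minor; the applied chord is rooted a semitone below, on A#.
Building a half-diminished seventh chord on A# gives A#-C#-E-G#.
With the 43 figure the chord is in second inversion; from the bass E upward in close position it reads E-G#-A#-C#.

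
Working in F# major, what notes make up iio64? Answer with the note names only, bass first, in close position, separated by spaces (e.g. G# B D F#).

iio64 is the diminished supertonic triad, borrowed from the parallel minor. In F# major that root is G#.
So the chord is G#-B-D.
The figured bass 64 indicates second inversion, placing the fifth (D) in the bass: D-G#-B.

D G# B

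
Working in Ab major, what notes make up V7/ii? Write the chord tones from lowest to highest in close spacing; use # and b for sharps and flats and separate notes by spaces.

The slash means an applied dominant: we want the dominant of ii. In Ab major, ii is Bb minor, and its dominant is built on F.
Building a dominant seventh chord on F gives F-A-C-Eb.

F A C Eb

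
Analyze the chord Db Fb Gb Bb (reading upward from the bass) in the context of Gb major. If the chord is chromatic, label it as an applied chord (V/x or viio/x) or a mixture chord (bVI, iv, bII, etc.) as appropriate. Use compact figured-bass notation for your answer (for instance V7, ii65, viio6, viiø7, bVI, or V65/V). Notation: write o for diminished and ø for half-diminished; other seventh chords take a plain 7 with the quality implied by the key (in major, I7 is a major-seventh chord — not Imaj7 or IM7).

V43/IV

Stacked in thirds the chord is Gb-Bb-Db-Fb: a dominant seventh chord on Gb.
Gb is not a diatonic chord root with this quality in Gb major, but it lies a perfect fifth above Cb (IV), so the chord functions as an applied dominant of IV.
With Db in the bass the chord is in second inversion, so the figured bass is 43.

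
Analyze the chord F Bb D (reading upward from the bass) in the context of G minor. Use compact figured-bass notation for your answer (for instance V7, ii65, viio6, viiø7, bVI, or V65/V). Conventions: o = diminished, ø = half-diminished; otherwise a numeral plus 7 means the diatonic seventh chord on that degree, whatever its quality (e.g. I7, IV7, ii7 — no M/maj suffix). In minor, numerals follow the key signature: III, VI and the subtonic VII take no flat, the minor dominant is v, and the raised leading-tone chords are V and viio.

III64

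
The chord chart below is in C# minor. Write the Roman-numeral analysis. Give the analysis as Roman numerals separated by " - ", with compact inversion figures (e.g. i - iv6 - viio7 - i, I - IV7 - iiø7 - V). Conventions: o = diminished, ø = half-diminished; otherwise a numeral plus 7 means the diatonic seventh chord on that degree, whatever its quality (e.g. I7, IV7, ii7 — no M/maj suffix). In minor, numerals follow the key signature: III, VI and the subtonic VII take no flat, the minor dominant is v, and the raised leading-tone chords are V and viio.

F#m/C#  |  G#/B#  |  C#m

F#m/C# has root F#, degree 4 in C# minor, so iv64.
G#/B#: root G# is the dominant; major triad there is V6.
C#m: minor triad on C# = scale degree 1 → i.

iv64 - V6 - i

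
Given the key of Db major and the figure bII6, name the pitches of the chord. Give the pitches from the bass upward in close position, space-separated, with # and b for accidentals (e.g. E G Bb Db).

Gb Bbb Ebb

bII6 is the Neapolitan sixth — a major triad on the lowered second degree, here in its customary first inversion. In Db major that root is Ebb.
So the chord is Ebb-Gb-Bbb.
The figured bass 6 indicates first inversion, placing the third (Gb) in the bass: Gb-Bbb-Ebb.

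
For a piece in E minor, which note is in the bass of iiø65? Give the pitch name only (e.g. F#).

iiø in E minor has root F#; the chord is F#-A-C-E.
The figure 65 means first inversion — the third is in the bass.

A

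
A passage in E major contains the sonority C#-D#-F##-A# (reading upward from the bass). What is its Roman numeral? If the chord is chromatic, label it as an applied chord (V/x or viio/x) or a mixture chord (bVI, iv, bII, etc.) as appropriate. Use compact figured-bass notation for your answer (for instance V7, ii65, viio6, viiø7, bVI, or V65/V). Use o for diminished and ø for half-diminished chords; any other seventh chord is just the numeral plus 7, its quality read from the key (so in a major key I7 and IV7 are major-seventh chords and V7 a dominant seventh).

Stacked in thirds the chord is D#-F##-A#-C#: a dominant seventh chord on D#.
D# is not a diatonic chord root with this quality in E major, but it lies a perfect fifth above G# (iii), so the chord functions as an applied dominant of iii.
With C# in the bass the chord is in third inversion, so the figured bass is 42.

V42/iii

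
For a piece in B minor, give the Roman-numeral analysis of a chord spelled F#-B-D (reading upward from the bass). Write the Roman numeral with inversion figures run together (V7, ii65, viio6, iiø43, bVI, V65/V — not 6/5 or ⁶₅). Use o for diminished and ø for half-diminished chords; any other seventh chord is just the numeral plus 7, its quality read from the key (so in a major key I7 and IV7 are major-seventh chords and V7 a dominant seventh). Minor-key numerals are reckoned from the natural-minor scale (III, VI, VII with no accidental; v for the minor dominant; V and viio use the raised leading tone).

The pitches B-D-F# form a minor triad rooted on B.
B is scale degree 1 in B minor, and a minor triad on that degree is written i.
With F# in the bass the chord is in second inversion, so the figured bass is 64.

i64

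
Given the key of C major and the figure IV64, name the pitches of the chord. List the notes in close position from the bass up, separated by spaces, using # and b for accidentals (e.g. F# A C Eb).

The numeral's case and figure indicate a major triad. In C major its root, the subdominant, is F.
Stacking thirds from F gives F-A-C.
The figured bass 64 indicates second inversion, placing the fifth (C) in the bass: C-F-A.

C F A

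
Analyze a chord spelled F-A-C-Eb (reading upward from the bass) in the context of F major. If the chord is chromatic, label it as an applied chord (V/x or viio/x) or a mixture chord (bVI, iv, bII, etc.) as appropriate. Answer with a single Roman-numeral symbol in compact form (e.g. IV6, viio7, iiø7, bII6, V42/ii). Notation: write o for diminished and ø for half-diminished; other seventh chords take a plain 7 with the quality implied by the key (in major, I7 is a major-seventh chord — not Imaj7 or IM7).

Stacked in thirds the chord is F-A-C-Eb: a dominant seventh chord on F.
F is not a diatonic chord root with this quality in F major, but it lies a perfect fifth above Bb (IV), so the chord functions as an applied dominant of IV.

V7/IV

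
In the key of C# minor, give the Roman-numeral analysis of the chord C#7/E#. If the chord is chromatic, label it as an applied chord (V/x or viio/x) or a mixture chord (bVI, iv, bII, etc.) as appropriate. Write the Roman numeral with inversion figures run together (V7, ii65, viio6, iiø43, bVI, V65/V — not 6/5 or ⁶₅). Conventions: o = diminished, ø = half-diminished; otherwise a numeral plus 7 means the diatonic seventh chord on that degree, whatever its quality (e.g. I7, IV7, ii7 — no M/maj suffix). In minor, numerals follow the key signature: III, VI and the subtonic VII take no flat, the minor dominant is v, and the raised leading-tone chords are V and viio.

The pitches C#-E#-G#-B form a dominant seventh chord rooted on C#.
C# is not a diatonic chord root with this quality in C# minor, but it lies a perfect fifth above F# (iv), so the chord functions as an applied dominant of iv.
With E# in the bass the chord is in first inversion, so the figured bass is 65.

V65/iv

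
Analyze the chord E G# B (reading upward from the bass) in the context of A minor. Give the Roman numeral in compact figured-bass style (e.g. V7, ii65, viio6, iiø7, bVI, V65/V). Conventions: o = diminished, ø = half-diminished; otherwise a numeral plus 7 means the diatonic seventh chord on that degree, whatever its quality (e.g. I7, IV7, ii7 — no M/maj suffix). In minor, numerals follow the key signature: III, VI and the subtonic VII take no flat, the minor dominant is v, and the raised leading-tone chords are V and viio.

V

The pitches E-G#-B form a major triad rooted on E.
In A minor, E is the dominant; the diatonic major triad there is V.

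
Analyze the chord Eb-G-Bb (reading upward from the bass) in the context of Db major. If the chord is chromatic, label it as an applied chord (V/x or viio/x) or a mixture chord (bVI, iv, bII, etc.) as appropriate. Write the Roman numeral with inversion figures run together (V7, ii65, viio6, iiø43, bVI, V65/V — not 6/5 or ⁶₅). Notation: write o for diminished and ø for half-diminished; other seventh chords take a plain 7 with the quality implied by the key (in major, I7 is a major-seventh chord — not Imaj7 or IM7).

V/V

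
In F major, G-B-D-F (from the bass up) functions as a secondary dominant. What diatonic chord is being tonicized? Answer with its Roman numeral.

V

The chord is a dominant seventh chord on G.
A dominant resolves down a perfect fifth: G → C. In F major, C is scale degree 5, i.e. V.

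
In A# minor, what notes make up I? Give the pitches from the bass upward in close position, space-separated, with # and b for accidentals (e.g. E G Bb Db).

I is the major tonic (Picardy third), borrowed from the parallel major. In A# minor that root is A#.
So the chord is A#-C##-E#, a major triad.

A# C## E#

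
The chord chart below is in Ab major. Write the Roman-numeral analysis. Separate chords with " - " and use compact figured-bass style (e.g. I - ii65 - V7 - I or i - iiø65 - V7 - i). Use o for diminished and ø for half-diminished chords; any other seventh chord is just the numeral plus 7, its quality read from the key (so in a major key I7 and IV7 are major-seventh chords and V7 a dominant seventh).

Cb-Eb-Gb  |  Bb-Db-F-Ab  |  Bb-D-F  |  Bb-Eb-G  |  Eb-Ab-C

Cb-Eb-Gb: major triad on Cb — chromatic; bIII (borrowed from the parallel minor).
Bb-Db-F-Ab: minor seventh chord on Bb = scale degree 2 → ii7.
Bb-D-F: chromatic; Bb is V of V, so V/V.
Bb-Eb-G: major triad on Eb = scale degree 5 → V64.
Eb-Ab-C: root Ab is the tonic; major triad there is I64.

bIII - ii7 - V/V - V64 - I64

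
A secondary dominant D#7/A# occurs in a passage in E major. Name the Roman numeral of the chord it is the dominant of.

The chord is a dominant seventh chord on D#.
A dominant resolves down a perfect fifth: D# → G#. In E major, G# is scale degree 3, i.e. iii.

iii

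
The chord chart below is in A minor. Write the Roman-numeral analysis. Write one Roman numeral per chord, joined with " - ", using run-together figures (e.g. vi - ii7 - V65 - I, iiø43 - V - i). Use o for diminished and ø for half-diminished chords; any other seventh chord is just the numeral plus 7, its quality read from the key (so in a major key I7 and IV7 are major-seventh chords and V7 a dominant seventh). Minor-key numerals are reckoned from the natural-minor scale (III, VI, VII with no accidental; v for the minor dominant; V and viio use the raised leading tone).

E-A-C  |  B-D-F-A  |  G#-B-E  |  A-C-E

i64 - iiø7 - V6 - i

E-A-C has root A, degree 1 in A minor, so i64.
B-D-F-A: root B is the supertonic; half-diminished seventh chord there is iiø7.
G#-B-E has root E, degree 5 in A minor, so V6.
A-C-E: root A is the tonic; minor triad there is i.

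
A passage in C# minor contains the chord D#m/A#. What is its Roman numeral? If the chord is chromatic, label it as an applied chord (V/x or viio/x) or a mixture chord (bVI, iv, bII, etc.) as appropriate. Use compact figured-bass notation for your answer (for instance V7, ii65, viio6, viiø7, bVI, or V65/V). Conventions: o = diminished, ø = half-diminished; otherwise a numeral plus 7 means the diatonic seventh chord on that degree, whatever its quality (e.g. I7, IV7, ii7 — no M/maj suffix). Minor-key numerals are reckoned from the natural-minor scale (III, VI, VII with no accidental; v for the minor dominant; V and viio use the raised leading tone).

ii64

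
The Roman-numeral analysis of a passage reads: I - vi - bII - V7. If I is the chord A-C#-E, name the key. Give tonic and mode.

I is given as A-C#-E — a major triad with root A.
If A is scale degree 1 and the mode makes that degree carry a major triad, the tonic is A and the mode is major.

A major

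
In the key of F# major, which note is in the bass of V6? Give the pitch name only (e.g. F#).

V in F# major has root C#; the chord is C#-E#-G#.
The figure 6 means first inversion — the third is in the bass.

E#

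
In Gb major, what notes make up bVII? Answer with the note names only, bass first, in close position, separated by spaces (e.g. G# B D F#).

Fb Ab Cb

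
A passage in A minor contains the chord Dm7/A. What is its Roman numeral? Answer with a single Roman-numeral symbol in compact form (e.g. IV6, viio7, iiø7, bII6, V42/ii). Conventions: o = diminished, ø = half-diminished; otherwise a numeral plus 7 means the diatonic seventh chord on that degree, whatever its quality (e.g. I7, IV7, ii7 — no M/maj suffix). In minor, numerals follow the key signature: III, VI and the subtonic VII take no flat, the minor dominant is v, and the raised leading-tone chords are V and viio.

iv43

Stacked in thirds the chord is D-F-A-C: a minor seventh chord on D.
In A minor, D is the subdominant; the diatonic minor seventh chord there is iv7.
With A in the bass the chord is in second inversion, so the figured bass is 43.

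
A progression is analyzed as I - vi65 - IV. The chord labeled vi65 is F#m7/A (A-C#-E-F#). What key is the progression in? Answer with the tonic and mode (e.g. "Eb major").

The anchor chord is a minor seventh chord on F#, labeled vi65.
If F# is scale degree 6 and the mode makes that degree carry a minor seventh chord, the tonic is A and the mode is major.

A major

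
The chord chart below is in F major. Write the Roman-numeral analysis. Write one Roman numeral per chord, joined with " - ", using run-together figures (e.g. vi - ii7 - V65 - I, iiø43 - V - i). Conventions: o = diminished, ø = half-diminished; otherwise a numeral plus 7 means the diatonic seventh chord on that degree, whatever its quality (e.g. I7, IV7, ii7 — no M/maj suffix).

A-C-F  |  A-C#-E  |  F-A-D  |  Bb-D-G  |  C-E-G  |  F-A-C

I6 - V/vi - vi6 - ii6 - V - I

A-C-F has root F, degree 1 in F major, so I6.
A-C#-E: a major triad on A, the applied dominant of vi → V/vi.
F-A-D: minor triad on D = scale degree 6 → vi6.
Bb-D-G: root G is the supertonic; minor triad there is ii6.
C-E-G: root C is the dominant; major triad there is V.
F-A-C has root F, degree 1 in F major, so I.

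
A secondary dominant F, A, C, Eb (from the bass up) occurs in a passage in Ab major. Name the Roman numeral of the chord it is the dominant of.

ii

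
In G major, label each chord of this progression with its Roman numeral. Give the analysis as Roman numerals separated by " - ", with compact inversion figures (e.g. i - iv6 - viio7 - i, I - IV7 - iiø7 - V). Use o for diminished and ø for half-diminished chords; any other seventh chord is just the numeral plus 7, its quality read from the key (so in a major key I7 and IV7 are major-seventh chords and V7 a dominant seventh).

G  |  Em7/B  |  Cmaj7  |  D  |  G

I - vi43 - IV7 - V - I

G: major triad on G = scale degree 1 → I.
Em7/B: minor seventh chord on E = scale degree 6 → vi43.
Cmaj7 has root C, degree 4 in G major, so IV7.
D: root D is the dominant; major triad there is V.
G has root G, degree 1 in G major, so I.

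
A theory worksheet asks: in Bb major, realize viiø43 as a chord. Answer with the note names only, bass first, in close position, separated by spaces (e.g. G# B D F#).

Eb G A C

The numeral's case and figure indicate a half-diminished seventh chord. In Bb major its root, the seventh degree, is A.
That chord is spelled A-C-Eb-G.
With the 43 figure the chord is in second inversion; from the bass Eb upward in close position it reads Eb-G-A-C.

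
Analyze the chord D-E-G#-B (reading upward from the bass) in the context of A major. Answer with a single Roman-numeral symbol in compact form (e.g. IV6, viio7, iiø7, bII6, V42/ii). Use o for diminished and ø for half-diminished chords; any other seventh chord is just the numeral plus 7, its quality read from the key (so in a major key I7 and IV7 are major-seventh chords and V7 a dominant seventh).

Stacked in thirds the chord is E-G#-B-D: a dominant seventh chord on E.
E is scale degree 5 in A major, and a dominant seventh chord on that degree is written V7.
With D in the bass the chord is in third inversion, so the figured bass is 42.

V42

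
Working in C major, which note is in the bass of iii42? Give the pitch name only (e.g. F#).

D

iii in C major has root E; the chord is E-G-B-D.
The figure 42 means third inversion — the seventh is in the bass.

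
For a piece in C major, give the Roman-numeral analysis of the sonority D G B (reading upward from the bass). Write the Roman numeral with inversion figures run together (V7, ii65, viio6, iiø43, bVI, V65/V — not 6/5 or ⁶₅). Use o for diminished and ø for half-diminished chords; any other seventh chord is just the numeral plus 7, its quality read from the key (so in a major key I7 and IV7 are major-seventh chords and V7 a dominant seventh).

V64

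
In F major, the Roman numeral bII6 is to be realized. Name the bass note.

Bb

bII in F major has root Gb; the chord is Gb-Bb-Db.
The figure 6 means first inversion — the third is in the bass.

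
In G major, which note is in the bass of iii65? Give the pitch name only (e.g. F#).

D

iii in G major has root B; the chord is B-D-F#-A.
The figure 65 means first inversion — the third is in the bass.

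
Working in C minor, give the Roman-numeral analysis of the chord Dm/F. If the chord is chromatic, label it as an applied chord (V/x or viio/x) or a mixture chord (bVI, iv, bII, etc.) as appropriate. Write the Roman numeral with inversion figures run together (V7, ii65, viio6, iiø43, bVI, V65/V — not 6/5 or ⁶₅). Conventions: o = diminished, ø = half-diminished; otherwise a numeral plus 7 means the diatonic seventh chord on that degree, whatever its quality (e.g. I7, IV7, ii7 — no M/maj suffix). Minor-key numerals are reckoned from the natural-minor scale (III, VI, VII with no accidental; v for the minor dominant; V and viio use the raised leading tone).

ii6

The pitches D-F-A form a minor triad rooted on D.
D is the second degree of C minor. This is the minor supertonic, borrowed from the parallel major (the Dorian ii).
With F in the bass the chord is in first inversion, so the figured bass is 6.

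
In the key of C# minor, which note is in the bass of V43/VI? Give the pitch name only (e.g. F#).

The applied chord V43/VI is rooted on E: E-G#-B-D.
The figure 43 means second inversion — the fifth is in the bass.

B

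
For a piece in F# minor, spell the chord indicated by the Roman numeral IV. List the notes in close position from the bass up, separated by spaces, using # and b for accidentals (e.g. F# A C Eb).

B D# F#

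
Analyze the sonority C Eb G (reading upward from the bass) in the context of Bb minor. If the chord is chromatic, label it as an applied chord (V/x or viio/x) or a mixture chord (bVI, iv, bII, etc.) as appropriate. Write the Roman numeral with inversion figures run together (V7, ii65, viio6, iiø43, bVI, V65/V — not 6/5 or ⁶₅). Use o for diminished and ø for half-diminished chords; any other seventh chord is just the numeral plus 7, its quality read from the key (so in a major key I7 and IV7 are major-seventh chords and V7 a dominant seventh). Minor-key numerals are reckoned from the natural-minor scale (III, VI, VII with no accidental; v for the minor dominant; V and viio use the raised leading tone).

ii

The pitches C-Eb-G form a minor triad rooted on C.
C is the second degree of Bb minor. This is the minor supertonic, borrowed from the parallel major (the Dorian ii).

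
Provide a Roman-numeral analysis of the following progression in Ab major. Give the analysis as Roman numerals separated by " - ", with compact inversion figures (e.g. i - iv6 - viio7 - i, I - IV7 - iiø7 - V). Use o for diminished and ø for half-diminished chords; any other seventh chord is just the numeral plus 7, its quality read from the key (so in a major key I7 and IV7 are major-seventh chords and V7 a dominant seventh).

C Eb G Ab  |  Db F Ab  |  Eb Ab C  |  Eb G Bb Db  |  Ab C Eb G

C-Eb-G-Ab: root Ab is the tonic; major seventh chord there is I65.
Db-F-Ab: root Db is the subdominant; major triad there is IV.
Eb-Ab-C has root Ab, degree 1 in Ab major, so I64.
Eb-G-Bb-Db has root Eb, degree 5 in Ab major, so V7.
Ab-C-Eb-G: major seventh chord on Ab = scale degree 1 → I7.

I65 - IV - I64 - V7 - I7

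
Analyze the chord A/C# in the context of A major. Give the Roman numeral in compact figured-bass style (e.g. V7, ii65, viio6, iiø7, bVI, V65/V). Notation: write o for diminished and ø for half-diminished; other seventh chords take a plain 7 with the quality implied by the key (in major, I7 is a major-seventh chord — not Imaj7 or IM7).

I6

The pitches A-C#-E form a major triad rooted on A.
A is scale degree 1 in A major, and a major triad on that degree is written I.
With C# in the bass the chord is in first inversion, so the figured bass is 6.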